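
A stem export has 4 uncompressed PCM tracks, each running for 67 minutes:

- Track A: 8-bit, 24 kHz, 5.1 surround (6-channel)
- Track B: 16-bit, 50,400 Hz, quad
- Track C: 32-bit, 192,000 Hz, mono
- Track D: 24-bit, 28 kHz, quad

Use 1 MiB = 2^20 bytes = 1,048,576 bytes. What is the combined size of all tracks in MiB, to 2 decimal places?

6330.32 MiB

67 minutes = 4,020 s.
Track A: 24,000 × 4,020 × 1 × 6 = 578,880,000 bytes.
Track B: 50,400 × 4,020 × 2 × 4 = 1,620,864,000 bytes.
Track C: 192,000 × 4,020 × 4 × 1 = 3,087,360,000 bytes.
Track D: 28,000 × 4,020 × 3 × 4 = 1,350,720,000 bytes.
Total = 6,637,824,000 bytes = 6330.32 MiB.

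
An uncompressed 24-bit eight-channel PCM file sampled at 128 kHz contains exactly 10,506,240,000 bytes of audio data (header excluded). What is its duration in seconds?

Byte rate = 128,000 × 3 × 8 = 3,072,000 bytes/s.
Duration = 10,506,240,000 / 3,072,000 = 3,420 s.

3,420 seconds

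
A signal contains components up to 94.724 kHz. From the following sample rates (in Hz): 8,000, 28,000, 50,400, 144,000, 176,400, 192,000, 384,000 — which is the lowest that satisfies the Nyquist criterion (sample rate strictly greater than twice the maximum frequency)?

192,000 Hz

Need sample rate > 2 × 94,724 = 189,448 Hz.
Lowest listed rate above 189,448 Hz is 192,000 Hz.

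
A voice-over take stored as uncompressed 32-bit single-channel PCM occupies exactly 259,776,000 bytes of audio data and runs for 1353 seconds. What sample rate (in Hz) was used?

Bytes = sample_rate × seconds × bytes_per_sample × channels.
sample_rate = 259,776,000 / (1,353 × 4 × 1) = 259,776,000 / 5,412 = 48,000 Hz.

48,000 Hz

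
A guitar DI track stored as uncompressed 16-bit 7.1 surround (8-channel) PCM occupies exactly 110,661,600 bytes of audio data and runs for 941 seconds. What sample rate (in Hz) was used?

7,350 Hz

Bytes = sample_rate × seconds × bytes_per_sample × channels.
sample_rate = 110,661,600 / (941 × 2 × 8) = 110,661,600 / 15,056 = 7,350 Hz.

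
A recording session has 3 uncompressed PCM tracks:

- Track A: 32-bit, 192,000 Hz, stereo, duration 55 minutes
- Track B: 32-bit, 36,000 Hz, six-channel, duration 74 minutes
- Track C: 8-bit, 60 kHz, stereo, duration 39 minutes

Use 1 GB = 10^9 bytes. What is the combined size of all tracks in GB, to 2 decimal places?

Track A: 55 minutes = 3,300 s; 192,000 × 3,300 × 4 × 2 = 5,068,800,000 bytes.
Track B: 74 minutes = 4,440 s; 36,000 × 4,440 × 4 × 6 = 3,836,160,000 bytes.
Track C: 39 minutes = 2,340 s; 60,000 × 2,340 × 1 × 2 = 280,800,000 bytes.
Total = 9,185,760,000 bytes = 9.19 GB.

9.19 GB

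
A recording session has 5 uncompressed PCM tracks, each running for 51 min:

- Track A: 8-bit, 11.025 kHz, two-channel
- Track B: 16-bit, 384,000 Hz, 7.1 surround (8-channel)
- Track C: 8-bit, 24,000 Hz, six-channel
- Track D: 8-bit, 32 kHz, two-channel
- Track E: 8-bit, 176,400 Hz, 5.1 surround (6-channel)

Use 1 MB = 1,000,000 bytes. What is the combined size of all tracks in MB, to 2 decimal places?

51 min = 3,060 s.
Track A: 11,025 × 3,060 × 1 × 2 = 67,473,000 bytes.
Track B: 384,000 × 3,060 × 2 × 8 = 18,800,640,000 bytes.
Track C: 24,000 × 3,060 × 1 × 6 = 440,640,000 bytes.
Track D: 32,000 × 3,060 × 1 × 2 = 195,840,000 bytes.
Track E: 176,400 × 3,060 × 1 × 6 = 3,238,704,000 bytes.
Total = 22,743,297,000 bytes = 22743.30 MB.

22743.30 MB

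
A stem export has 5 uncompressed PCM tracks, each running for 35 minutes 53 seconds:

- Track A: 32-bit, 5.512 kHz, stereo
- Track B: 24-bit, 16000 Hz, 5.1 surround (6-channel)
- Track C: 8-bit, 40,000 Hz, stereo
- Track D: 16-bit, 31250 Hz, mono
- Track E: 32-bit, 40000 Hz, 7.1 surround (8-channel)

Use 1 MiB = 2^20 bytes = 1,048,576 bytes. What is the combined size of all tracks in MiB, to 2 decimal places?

3602.64 MiB

35 minutes 53 seconds = 2,153 s.
Track A: 5,512 × 2,153 × 4 × 2 = 94,938,688 bytes.
Track B: 16,000 × 2,153 × 3 × 6 = 620,064,000 bytes.
Track C: 40,000 × 2,153 × 1 × 2 = 172,240,000 bytes.
Track D: 31,250 × 2,153 × 2 × 1 = 134,562,500 bytes.
Track E: 40,000 × 2,153 × 4 × 8 = 2,755,840,000 bytes.
Total = 3,777,645,188 bytes = 3602.64 MiB.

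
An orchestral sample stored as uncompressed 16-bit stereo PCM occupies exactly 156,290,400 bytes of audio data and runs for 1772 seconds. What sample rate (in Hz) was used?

Bytes = sample_rate × seconds × bytes_per_sample × channels.
sample_rate = 156,290,400 / (1,772 × 2 × 2) = 156,290,400 / 7,088 = 22,050 Hz.

22,050 Hz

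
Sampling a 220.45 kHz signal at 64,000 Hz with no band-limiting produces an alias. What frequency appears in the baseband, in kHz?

Nyquist = 64,000/2 = 32,000 Hz; 220,450 Hz exceeds it.
Alias = |220,450 − 3×64,000| = |220,450 − 192,000| = 28,450 Hz = 28.45 kHz.

28.45 kHz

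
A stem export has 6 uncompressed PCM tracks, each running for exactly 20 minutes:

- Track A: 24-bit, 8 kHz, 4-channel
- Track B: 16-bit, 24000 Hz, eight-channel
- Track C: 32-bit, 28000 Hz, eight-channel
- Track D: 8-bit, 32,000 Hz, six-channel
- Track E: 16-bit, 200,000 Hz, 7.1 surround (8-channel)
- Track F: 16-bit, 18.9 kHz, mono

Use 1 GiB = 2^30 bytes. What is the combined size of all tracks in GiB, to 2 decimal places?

5.37 GiB

exactly 20 minutes = 1,200 s.
Track A: 8,000 × 1,200 × 3 × 4 = 115,200,000 bytes.
Track B: 24,000 × 1,200 × 2 × 8 = 460,800,000 bytes.
Track C: 28,000 × 1,200 × 4 × 8 = 1,075,200,000 bytes.
Track D: 32,000 × 1,200 × 1 × 6 = 230,400,000 bytes.
Track E: 200,000 × 1,200 × 2 × 8 = 3,840,000,000 bytes.
Track F: 18,900 × 1,200 × 2 × 1 = 45,360,000 bytes.
Total = 5,766,960,000 bytes = 5.37 GiB.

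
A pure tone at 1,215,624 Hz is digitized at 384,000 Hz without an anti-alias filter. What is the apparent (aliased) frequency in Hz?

63,624 Hz

Nyquist = 384,000/2 = 192,000 Hz; 1,215,624 Hz exceeds it.
Alias = |1,215,624 − 3×384,000| = |1,215,624 − 1,152,000| = 63,624 Hz.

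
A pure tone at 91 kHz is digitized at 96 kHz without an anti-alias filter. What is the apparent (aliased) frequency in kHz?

5 kHz

Nyquist = 96,000/2 = 48,000 Hz; 91,000 Hz exceeds it.
Alias = |91,000 − 1×96,000| = |91,000 − 96,000| = 5,000 Hz = 5 kHz.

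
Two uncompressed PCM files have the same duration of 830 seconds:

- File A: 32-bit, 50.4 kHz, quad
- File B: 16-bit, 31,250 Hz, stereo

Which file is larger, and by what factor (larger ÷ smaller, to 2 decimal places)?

File A: 50,400 × 4 × 4 = 806,400 bytes/s.
File B: 31,250 × 2 × 2 = 125,000 bytes/s.
File A is larger; ratio = 669,312,000 / 103,750,000 = 6.45.

File A, by a factor of 6.45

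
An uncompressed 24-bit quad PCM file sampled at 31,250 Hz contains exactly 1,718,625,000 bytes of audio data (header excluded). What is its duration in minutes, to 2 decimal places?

76.38 minutes

Byte rate = 31,250 × 3 × 4 = 375,000 bytes/s.
Duration = 1,718,625,000 / 375,000 = 4,583 s.
4,583 s / 60 = 76.38 minutes.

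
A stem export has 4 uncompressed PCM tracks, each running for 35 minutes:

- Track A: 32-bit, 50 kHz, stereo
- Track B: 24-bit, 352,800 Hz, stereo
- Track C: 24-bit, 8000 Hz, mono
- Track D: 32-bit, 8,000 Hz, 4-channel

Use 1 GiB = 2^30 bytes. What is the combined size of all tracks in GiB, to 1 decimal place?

35 minutes = 2,100 s.
Track A: 50,000 × 2,100 × 4 × 2 = 840,000,000 bytes.
Track B: 352,800 × 2,100 × 3 × 2 = 4,445,280,000 bytes.
Track C: 8,000 × 2,100 × 3 × 1 = 50,400,000 bytes.
Track D: 8,000 × 2,100 × 4 × 4 = 268,800,000 bytes.
Total = 5,604,480,000 bytes = 5.2 GiB.

5.2 GiB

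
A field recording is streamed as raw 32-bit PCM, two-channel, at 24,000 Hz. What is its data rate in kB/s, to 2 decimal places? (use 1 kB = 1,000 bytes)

Bit rate = 24,000 × 32 × 2 = 1,536,000 bits/s.
1,536,000 / 8 = 192,000 B/s = 192.00 kB/s.

192.00 kB/s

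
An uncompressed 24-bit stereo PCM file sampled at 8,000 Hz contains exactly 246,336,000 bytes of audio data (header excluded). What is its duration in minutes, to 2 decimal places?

Byte rate = 8,000 × 3 × 2 = 48,000 bytes/s.
Duration = 246,336,000 / 48,000 = 5,132 s.
5,132 s / 60 = 85.53 minutes.

85.53 minutes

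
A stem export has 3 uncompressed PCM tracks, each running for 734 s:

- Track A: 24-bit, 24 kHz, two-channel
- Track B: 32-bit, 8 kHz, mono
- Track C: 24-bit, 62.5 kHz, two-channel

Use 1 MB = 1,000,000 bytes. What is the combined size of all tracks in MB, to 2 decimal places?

Track A: 24,000 × 734 × 3 × 2 = 105,696,000 bytes.
Track B: 8,000 × 734 × 4 × 1 = 23,488,000 bytes.
Track C: 62,500 × 734 × 3 × 2 = 275,250,000 bytes.
Total = 404,434,000 bytes = 404.43 MB.

404.43 MB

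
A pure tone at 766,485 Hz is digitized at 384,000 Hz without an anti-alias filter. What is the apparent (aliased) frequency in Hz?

Nyquist = 384,000/2 = 192,000 Hz; 766,485 Hz exceeds it.
Alias = |766,485 − 2×384,000| = |766,485 − 768,000| = 1,515 Hz.

1,515 Hz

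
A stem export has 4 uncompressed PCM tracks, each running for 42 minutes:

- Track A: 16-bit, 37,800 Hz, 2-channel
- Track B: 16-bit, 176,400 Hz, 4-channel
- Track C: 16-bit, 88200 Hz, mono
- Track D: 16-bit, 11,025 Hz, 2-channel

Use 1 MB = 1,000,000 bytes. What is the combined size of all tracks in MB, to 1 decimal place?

42 minutes = 2,520 s.
Track A: 37,800 × 2,520 × 2 × 2 = 381,024,000 bytes.
Track B: 176,400 × 2,520 × 2 × 4 = 3,556,224,000 bytes.
Track C: 88,200 × 2,520 × 2 × 1 = 444,528,000 bytes.
Track D: 11,025 × 2,520 × 2 × 2 = 111,132,000 bytes.
Total = 4,492,908,000 bytes = 4492.9 MB.

4492.9 MB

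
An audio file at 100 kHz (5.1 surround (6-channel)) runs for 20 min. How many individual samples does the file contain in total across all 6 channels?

20 min = 1,200 s.
100,000 × 1,200 s × 6 ch = 720,000,000 samples.

720,000,000 samples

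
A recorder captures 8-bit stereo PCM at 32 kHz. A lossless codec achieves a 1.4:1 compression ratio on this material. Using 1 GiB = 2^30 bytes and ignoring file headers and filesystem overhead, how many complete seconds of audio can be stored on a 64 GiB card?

1,503,238 seconds

Uncompressed byte rate = 32,000 × 1 × 2 = 64,000 bytes/s.
After 1.4:1 compression, effective rate ≈ 45714.29 bytes/s.
Capacity = 64 × 1,073,741,824 = 68,719,476,736 bytes.
68,719,476,736 / effective rate ≈ 1503238.55 s → 1,503,238 seconds.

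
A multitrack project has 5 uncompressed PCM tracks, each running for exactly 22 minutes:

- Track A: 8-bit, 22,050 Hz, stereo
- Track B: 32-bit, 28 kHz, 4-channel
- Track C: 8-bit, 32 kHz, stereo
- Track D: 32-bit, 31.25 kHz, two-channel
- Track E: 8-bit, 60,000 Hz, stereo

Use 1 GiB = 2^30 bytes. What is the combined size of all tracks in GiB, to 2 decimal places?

1.14 GiB

exactly 22 minutes = 1,320 s.
Track A: 22,050 × 1,320 × 1 × 2 = 58,212,000 bytes.
Track B: 28,000 × 1,320 × 4 × 4 = 591,360,000 bytes.
Track C: 32,000 × 1,320 × 1 × 2 = 84,480,000 bytes.
Track D: 31,250 × 1,320 × 4 × 2 = 330,000,000 bytes.
Track E: 60,000 × 1,320 × 1 × 2 = 158,400,000 bytes.
Total = 1,222,452,000 bytes = 1.14 GiB.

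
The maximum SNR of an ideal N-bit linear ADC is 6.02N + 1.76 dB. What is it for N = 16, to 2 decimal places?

6.02 × 16 + 1.76 = 98.08 dB.

98.08 dB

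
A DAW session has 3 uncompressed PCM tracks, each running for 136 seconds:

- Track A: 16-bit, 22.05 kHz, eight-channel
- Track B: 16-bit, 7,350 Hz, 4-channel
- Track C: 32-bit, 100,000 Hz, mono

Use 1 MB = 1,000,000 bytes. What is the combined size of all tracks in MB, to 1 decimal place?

110.4 MB

Track A: 22,050 × 136 × 2 × 8 = 47,980,800 bytes.
Track B: 7,350 × 136 × 2 × 4 = 7,996,800 bytes.
Track C: 100,000 × 136 × 4 × 1 = 54,400,000 bytes.
Total = 110,377,600 bytes = 110.4 MB.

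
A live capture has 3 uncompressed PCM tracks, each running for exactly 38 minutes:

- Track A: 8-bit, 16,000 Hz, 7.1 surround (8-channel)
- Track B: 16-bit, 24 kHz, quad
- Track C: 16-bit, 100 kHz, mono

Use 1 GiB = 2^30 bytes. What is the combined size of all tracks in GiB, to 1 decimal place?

1.1 GiB

exactly 38 minutes = 2,280 s.
Track A: 16,000 × 2,280 × 1 × 8 = 291,840,000 bytes.
Track B: 24,000 × 2,280 × 2 × 4 = 437,760,000 bytes.
Track C: 100,000 × 2,280 × 2 × 1 = 456,000,000 bytes.
Total = 1,185,600,000 bytes = 1.1 GiB.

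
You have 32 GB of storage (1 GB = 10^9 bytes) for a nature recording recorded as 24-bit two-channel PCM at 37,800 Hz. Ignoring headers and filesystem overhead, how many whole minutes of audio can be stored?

2,351 minutes

Uncompressed byte rate = 37,800 × 3 × 2 = 226,800 bytes/s.
Capacity = 32 × 1,000,000,000 = 32,000,000,000 bytes.
32,000,000,000 / 226,800 ≈ 141093.47 s → 2,351 minutes.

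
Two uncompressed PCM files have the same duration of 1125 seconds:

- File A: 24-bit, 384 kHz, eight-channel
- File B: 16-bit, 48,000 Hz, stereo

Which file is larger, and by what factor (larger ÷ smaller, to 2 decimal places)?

File A, by a factor of 48.00

File A: 384,000 × 3 × 8 = 9,216,000 bytes/s.
File B: 48,000 × 2 × 2 = 192,000 bytes/s.
File A is larger; ratio = 10,368,000,000 / 216,000,000 = 48.00.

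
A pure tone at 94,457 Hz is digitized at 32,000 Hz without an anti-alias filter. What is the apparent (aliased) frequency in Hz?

1,543 Hz

Nyquist = 32,000/2 = 16,000 Hz; 94,457 Hz exceeds it.
Alias = |94,457 − 3×32,000| = |94,457 − 96,000| = 1,543 Hz.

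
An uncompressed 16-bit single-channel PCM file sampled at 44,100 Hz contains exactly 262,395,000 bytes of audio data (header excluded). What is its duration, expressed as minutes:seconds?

49:35

Byte rate = 44,100 × 2 × 1 = 88,200 bytes/s.
Duration = 262,395,000 / 88,200 = 2,975 s.
2,975 s = 49:35.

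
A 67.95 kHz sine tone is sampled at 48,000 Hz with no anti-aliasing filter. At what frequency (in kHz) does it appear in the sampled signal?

19.95 kHz

Nyquist = 48,000/2 = 24,000 Hz; 67,950 Hz exceeds it.
Alias = |67,950 − 1×48,000| = |67,950 − 48,000| = 19,950 Hz = 19.95 kHz.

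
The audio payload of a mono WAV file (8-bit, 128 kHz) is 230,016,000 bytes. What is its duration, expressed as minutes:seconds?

Byte rate = 128,000 × 1 × 1 = 128,000 bytes/s.
Duration = 230,016,000 / 128,000 = 1,797 s.
1,797 s = 29:57.

29:57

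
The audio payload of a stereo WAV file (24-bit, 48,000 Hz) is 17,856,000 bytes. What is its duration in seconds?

62 seconds

Byte rate = 48,000 × 3 × 2 = 288,000 bytes/s.
Duration = 17,856,000 / 288,000 = 62 s.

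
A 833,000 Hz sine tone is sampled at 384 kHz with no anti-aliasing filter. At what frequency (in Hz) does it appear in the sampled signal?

Nyquist = 384,000/2 = 192,000 Hz; 833,000 Hz exceeds it.
Alias = |833,000 − 2×384,000| = |833,000 − 768,000| = 65,000 Hz.

65,000 Hz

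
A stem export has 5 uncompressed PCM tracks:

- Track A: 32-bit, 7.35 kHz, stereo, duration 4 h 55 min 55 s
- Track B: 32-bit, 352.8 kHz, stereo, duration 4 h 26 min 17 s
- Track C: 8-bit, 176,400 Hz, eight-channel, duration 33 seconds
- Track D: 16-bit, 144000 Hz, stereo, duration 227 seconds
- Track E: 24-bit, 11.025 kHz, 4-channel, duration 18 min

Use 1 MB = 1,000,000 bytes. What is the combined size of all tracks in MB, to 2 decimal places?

Track A: 4 h 55 min 55 s = 17,755 s; 7,350 × 17,755 × 4 × 2 = 1,043,994,000 bytes.
Track B: 4 h 26 min 17 s = 15,977 s; 352,800 × 15,977 × 4 × 2 = 45,093,484,800 bytes.
Track C: 176,400 × 33 × 1 × 8 = 46,569,600 bytes.
Track D: 144,000 × 227 × 2 × 2 = 130,752,000 bytes.
Track E: 18 min = 1,080 s; 11,025 × 1,080 × 3 × 4 = 142,884,000 bytes.
Total = 46,457,684,400 bytes = 46457.68 MB.

46457.68 MB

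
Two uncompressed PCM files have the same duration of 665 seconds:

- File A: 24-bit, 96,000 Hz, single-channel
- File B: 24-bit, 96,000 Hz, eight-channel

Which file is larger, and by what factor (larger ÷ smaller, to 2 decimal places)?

File A: 96,000 × 3 × 1 = 288,000 bytes/s.
File B: 96,000 × 3 × 8 = 2,304,000 bytes/s.
File B is larger; ratio = 1,532,160,000 / 191,520,000 = 8.00.

File B, by a factor of 8.00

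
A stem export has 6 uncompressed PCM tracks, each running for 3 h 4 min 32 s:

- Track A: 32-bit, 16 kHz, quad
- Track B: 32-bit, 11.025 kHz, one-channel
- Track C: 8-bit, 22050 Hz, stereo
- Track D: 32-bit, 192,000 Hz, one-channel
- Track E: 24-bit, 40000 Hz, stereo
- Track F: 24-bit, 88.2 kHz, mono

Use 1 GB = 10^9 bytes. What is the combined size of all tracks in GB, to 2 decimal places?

3 h 4 min 32 s = 11,072 s.
Track A: 16,000 × 11,072 × 4 × 4 = 2,834,432,000 bytes.
Track B: 11,025 × 11,072 × 4 × 1 = 488,275,200 bytes.
Track C: 22,050 × 11,072 × 1 × 2 = 488,275,200 bytes.
Track D: 192,000 × 11,072 × 4 × 1 = 8,503,296,000 bytes.
Track E: 40,000 × 11,072 × 3 × 2 = 2,657,280,000 bytes.
Track F: 88,200 × 11,072 × 3 × 1 = 2,929,651,200 bytes.
Total = 17,901,209,600 bytes = 17.90 GB.

17.90 GB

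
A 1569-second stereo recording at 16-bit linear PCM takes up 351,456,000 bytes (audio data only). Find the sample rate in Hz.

Bytes = sample_rate × seconds × bytes_per_sample × channels.
sample_rate = 351,456,000 / (1,569 × 2 × 2) = 351,456,000 / 6,276 = 56,000 Hz.

56,000 Hz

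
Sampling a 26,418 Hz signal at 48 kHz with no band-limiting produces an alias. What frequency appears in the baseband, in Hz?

21,582 Hz

Nyquist = 48,000/2 = 24,000 Hz; 26,418 Hz exceeds it.
Alias = |26,418 − 1×48,000| = |26,418 − 48,000| = 21,582 Hz.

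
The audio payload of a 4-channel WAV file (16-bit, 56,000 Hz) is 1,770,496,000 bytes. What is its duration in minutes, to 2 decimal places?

65.87 minutes

Byte rate = 56,000 × 2 × 4 = 448,000 bytes/s.
Duration = 1,770,496,000 / 448,000 = 3,952 s.
3,952 s / 60 = 65.87 minutes.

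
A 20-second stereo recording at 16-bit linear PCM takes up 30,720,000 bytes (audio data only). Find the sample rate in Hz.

384,000 Hz

Bytes = sample_rate × seconds × bytes_per_sample × channels.
sample_rate = 30,720,000 / (20 × 2 × 2) = 30,720,000 / 80 = 384,000 Hz.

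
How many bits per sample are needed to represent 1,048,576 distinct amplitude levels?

log2(1,048,576) = 20.

20 bits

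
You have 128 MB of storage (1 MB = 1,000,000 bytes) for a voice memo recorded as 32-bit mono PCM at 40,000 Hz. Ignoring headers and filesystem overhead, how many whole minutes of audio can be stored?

Uncompressed byte rate = 40,000 × 4 × 1 = 160,000 bytes/s.
Capacity = 128 × 1,000,000 = 128,000,000 bytes.
128,000,000 / 160,000 ≈ 800 s → 13 minutes.

13 minutes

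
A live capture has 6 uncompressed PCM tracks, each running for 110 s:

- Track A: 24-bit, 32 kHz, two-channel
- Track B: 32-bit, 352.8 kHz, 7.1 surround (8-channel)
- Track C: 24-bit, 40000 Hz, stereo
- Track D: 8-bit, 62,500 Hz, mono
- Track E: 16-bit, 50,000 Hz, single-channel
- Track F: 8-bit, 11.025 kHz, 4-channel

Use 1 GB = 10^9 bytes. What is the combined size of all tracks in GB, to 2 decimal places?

Track A: 32,000 × 110 × 3 × 2 = 21,120,000 bytes.
Track B: 352,800 × 110 × 4 × 8 = 1,241,856,000 bytes.
Track C: 40,000 × 110 × 3 × 2 = 26,400,000 bytes.
Track D: 62,500 × 110 × 1 × 1 = 6,875,000 bytes.
Track E: 50,000 × 110 × 2 × 1 = 11,000,000 bytes.
Track F: 11,025 × 110 × 1 × 4 = 4,851,000 bytes.
Total = 1,312,102,000 bytes = 1.31 GB.

1.31 GB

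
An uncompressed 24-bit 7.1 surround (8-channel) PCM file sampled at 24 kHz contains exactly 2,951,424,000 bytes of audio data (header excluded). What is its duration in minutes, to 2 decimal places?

Byte rate = 24,000 × 3 × 8 = 576,000 bytes/s.
Duration = 2,951,424,000 / 576,000 = 5,124 s.
5,124 s / 60 = 85.40 minutes.

85.40 minutes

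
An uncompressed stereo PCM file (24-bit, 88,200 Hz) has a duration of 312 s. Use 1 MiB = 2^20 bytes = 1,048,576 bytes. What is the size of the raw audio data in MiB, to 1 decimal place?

Bytes = 88,200 samples/s × 312 s × 3 bytes/sample × 2 ch = 165,110,400 bytes.
165,110,400 / 1,048,576 = 157.5 MiB.

157.5 MiB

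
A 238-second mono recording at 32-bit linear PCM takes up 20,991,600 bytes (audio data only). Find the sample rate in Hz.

22,050 Hz

Bytes = sample_rate × seconds × bytes_per_sample × channels.
sample_rate = 20,991,600 / (238 × 4 × 1) = 20,991,600 / 952 = 22,050 Hz.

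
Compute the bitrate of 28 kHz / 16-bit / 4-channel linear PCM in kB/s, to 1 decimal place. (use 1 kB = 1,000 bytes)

224.0 kB/s

Bit rate = 28,000 × 16 × 4 = 1,792,000 bits/s.
1,792,000 / 8 = 224,000 B/s = 224.0 kB/s.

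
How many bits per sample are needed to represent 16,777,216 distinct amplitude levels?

log2(16,777,216) = 24.

24 bits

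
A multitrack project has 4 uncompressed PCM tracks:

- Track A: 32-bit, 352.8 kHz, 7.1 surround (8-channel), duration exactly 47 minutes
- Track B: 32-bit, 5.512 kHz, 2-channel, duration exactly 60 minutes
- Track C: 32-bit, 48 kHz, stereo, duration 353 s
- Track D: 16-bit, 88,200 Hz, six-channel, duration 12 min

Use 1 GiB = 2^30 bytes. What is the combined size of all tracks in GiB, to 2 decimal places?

30.63 GiB

Track A: exactly 47 minutes = 2,820 s; 352,800 × 2,820 × 4 × 8 = 31,836,672,000 bytes.
Track B: exactly 60 minutes = 3,600 s; 5,512 × 3,600 × 4 × 2 = 158,745,600 bytes.
Track C: 48,000 × 353 × 4 × 2 = 135,552,000 bytes.
Track D: 12 min = 720 s; 88,200 × 720 × 2 × 6 = 762,048,000 bytes.
Total = 32,893,017,600 bytes = 30.63 GiB.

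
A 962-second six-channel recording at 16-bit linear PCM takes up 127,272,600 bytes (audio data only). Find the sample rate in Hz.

Bytes = sample_rate × seconds × bytes_per_sample × channels.
sample_rate = 127,272,600 / (962 × 2 × 6) = 127,272,600 / 11,544 = 11,025 Hz.

11,025 Hz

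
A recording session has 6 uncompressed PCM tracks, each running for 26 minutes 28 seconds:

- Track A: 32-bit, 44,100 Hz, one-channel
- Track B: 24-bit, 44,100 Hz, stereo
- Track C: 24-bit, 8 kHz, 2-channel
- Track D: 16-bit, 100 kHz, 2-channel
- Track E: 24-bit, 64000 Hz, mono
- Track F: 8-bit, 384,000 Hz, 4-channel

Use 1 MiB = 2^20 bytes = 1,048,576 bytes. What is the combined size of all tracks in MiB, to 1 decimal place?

26 minutes 28 seconds = 1,588 s.
Track A: 44,100 × 1,588 × 4 × 1 = 280,123,200 bytes.
Track B: 44,100 × 1,588 × 3 × 2 = 420,184,800 bytes.
Track C: 8,000 × 1,588 × 3 × 2 = 76,224,000 bytes.
Track D: 100,000 × 1,588 × 2 × 2 = 635,200,000 bytes.
Track E: 64,000 × 1,588 × 3 × 1 = 304,896,000 bytes.
Track F: 384,000 × 1,588 × 1 × 4 = 2,439,168,000 bytes.
Total = 4,155,796,000 bytes = 3963.3 MiB.

3963.3 MiB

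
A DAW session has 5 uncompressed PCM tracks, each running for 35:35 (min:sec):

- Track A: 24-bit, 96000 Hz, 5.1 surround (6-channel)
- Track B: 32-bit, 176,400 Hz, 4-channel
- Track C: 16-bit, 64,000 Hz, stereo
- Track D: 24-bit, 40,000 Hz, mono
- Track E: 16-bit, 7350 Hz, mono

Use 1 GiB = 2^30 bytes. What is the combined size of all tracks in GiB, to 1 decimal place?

9.8 GiB

35:35 (min:sec) = 2,135 s.
Track A: 96,000 × 2,135 × 3 × 6 = 3,689,280,000 bytes.
Track B: 176,400 × 2,135 × 4 × 4 = 6,025,824,000 bytes.
Track C: 64,000 × 2,135 × 2 × 2 = 546,560,000 bytes.
Track D: 40,000 × 2,135 × 3 × 1 = 256,200,000 bytes.
Track E: 7,350 × 2,135 × 2 × 1 = 31,384,500 bytes.
Total = 10,549,248,500 bytes = 9.8 GiB.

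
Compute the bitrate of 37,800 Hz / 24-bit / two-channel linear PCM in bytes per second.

226,800 bytes/s

Bit rate = 37,800 × 24 × 2 = 1,814,400 bits/s.
1,814,400 / 8 = 226,800 bytes/s.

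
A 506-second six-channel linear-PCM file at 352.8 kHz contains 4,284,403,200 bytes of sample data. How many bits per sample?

32 bits

Bytes per sample = 4,284,403,200 / (352,800 × 506 × 6) = 4,284,403,200 / 1,071,100,800 = 4.
Bit depth = 4 × 8 = 32 bits.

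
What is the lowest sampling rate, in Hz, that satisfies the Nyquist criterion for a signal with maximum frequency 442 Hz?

Minimum sample rate = 2 × 442 Hz = 884 Hz.

884 Hz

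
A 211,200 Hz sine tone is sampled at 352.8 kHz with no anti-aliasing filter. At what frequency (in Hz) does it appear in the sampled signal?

141,600 Hz

Nyquist = 352,800/2 = 176,400 Hz; 211,200 Hz exceeds it.
Alias = |211,200 − 1×352,800| = |211,200 − 352,800| = 141,600 Hz.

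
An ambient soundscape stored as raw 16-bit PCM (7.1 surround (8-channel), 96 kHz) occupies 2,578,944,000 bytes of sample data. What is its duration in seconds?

1,679 seconds

Byte rate = 96,000 × 2 × 8 = 1,536,000 bytes/s.
Duration = 2,578,944,000 / 1,536,000 = 1,679 s.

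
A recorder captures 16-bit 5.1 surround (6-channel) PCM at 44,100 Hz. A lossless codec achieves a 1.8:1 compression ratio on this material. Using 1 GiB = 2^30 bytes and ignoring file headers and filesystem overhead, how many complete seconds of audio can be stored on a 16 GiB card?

58,434 seconds

Uncompressed byte rate = 44,100 × 2 × 6 = 529,200 bytes/s.
After 1.8:1 compression, effective rate ≈ 294000 bytes/s.
Capacity = 16 × 1,073,741,824 = 17,179,869,184 bytes.
17,179,869,184 / effective rate ≈ 58434.93 s → 58,434 seconds.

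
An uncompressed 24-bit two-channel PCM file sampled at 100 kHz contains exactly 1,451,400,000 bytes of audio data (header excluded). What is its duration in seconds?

2,419 seconds

Byte rate = 100,000 × 3 × 2 = 600,000 bytes/s.
Duration = 1,451,400,000 / 600,000 = 2,419 s.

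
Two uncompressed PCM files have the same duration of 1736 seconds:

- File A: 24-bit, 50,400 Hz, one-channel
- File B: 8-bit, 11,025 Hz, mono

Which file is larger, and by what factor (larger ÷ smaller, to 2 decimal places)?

File A: 50,400 × 3 × 1 = 151,200 bytes/s.
File B: 11,025 × 1 × 1 = 11,025 bytes/s.
File A is larger; ratio = 262,483,200 / 19,139,400 = 13.71.

File A, by a factor of 13.71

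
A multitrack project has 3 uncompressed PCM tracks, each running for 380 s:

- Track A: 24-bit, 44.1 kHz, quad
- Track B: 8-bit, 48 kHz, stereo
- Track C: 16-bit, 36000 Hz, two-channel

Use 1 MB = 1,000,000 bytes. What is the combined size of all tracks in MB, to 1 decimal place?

Track A: 44,100 × 380 × 3 × 4 = 201,096,000 bytes.
Track B: 48,000 × 380 × 1 × 2 = 36,480,000 bytes.
Track C: 36,000 × 380 × 2 × 2 = 54,720,000 bytes.
Total = 292,296,000 bytes = 292.3 MB.

292.3 MB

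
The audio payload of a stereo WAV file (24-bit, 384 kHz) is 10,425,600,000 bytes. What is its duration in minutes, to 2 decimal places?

Byte rate = 384,000 × 3 × 2 = 2,304,000 bytes/s.
Duration = 10,425,600,000 / 2,304,000 = 4,525 s.
4,525 s / 60 = 75.42 minutes.

75.42 minutes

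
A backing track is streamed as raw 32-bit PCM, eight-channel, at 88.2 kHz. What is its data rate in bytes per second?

2,822,400 bytes/s

Bit rate = 88,200 × 32 × 8 = 22,579,200 bits/s.
22,579,200 / 8 = 2,822,400 bytes/s.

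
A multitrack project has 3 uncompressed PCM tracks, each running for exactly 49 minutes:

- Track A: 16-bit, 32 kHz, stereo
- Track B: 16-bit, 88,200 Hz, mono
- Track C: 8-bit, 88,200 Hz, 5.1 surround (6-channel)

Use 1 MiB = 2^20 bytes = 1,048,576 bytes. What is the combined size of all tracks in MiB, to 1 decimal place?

exactly 49 minutes = 2,940 s.
Track A: 32,000 × 2,940 × 2 × 2 = 376,320,000 bytes.
Track B: 88,200 × 2,940 × 2 × 1 = 518,616,000 bytes.
Track C: 88,200 × 2,940 × 1 × 6 = 1,555,848,000 bytes.
Total = 2,450,784,000 bytes = 2337.2 MiB.

2337.2 MiB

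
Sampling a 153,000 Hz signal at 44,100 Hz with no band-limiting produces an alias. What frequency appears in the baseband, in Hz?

Nyquist = 44,100/2 = 22,050 Hz; 153,000 Hz exceeds it.
Alias = |153,000 − 3×44,100| = |153,000 − 132,300| = 20,700 Hz.

20,700 Hz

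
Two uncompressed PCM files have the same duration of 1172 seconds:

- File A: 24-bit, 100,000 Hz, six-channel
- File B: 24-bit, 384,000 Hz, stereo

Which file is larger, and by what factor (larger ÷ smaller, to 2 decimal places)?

File A: 100,000 × 3 × 6 = 1,800,000 bytes/s.
File B: 384,000 × 3 × 2 = 2,304,000 bytes/s.
File B is larger; ratio = 2,700,288,000 / 2,109,600,000 = 1.28.

File B, by a factor of 1.28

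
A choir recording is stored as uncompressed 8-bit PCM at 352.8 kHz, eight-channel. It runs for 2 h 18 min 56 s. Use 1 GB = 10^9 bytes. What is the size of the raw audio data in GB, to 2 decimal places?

Duration = 2 h 18 min 56 s = 8,336 s.
Bytes = 352,800 samples/s × 8,336 s × 1 bytes/sample × 8 ch = 23,527,526,400 bytes.
23,527,526,400 / 1,000,000,000 = 23.53 GB.

23.53 GB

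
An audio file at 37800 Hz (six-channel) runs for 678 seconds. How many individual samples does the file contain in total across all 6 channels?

37,800 × 678 s × 6 ch = 153,770,400 samples.

153,770,400 samples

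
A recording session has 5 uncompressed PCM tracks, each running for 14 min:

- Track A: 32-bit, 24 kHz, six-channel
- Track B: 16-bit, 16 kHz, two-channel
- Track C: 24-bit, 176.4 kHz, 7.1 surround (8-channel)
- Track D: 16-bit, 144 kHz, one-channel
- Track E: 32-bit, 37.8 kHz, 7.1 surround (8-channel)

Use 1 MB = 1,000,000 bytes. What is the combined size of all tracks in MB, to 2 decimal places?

5351.81 MB

14 min = 840 s.
Track A: 24,000 × 840 × 4 × 6 = 483,840,000 bytes.
Track B: 16,000 × 840 × 2 × 2 = 53,760,000 bytes.
Track C: 176,400 × 840 × 3 × 8 = 3,556,224,000 bytes.
Track D: 144,000 × 840 × 2 × 1 = 241,920,000 bytes.
Track E: 37,800 × 840 × 4 × 8 = 1,016,064,000 bytes.
Total = 5,351,808,000 bytes = 5351.81 MB.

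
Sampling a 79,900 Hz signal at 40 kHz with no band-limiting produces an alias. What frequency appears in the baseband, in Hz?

Nyquist = 40,000/2 = 20,000 Hz; 79,900 Hz exceeds it.
Alias = |79,900 − 2×40,000| = |79,900 − 80,000| = 100 Hz.

100 Hz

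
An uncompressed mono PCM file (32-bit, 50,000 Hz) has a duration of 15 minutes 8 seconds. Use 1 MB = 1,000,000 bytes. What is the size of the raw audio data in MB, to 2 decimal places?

181.60 MB

Duration = 15 minutes 8 seconds = 908 s.
Bytes = 50,000 samples/s × 908 s × 4 bytes/sample × 1 ch = 181,600,000 bytes.
181,600,000 / 1,000,000 = 181.60 MB.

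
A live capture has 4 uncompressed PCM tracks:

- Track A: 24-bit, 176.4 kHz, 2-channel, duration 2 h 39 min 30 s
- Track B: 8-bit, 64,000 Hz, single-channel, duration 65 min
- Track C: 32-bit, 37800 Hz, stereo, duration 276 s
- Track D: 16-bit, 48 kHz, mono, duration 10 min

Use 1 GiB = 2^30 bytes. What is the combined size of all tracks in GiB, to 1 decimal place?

Track A: 2 h 39 min 30 s = 9,570 s; 176,400 × 9,570 × 3 × 2 = 10,128,888,000 bytes.
Track B: 65 min = 3,900 s; 64,000 × 3,900 × 1 × 1 = 249,600,000 bytes.
Track C: 37,800 × 276 × 4 × 2 = 83,462,400 bytes.
Track D: 10 min = 600 s; 48,000 × 600 × 2 × 1 = 57,600,000 bytes.
Total = 10,519,550,400 bytes = 9.8 GiB.

9.8 GiB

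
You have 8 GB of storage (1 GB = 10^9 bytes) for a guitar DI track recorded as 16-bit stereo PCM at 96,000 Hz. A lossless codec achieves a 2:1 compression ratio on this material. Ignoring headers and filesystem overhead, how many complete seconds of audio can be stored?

41,666 seconds

Uncompressed byte rate = 96,000 × 2 × 2 = 384,000 bytes/s.
After 2:1 compression, effective rate ≈ 192000 bytes/s.
Capacity = 8 × 1,000,000,000 = 8,000,000,000 bytes.
8,000,000,000 / effective rate ≈ 41666.67 s → 41,666 seconds.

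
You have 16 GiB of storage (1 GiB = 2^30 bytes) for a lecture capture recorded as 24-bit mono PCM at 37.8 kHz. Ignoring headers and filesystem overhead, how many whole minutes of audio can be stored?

2,524 minutes

Uncompressed byte rate = 37,800 × 3 × 1 = 113,400 bytes/s.
Capacity = 16 × 1,073,741,824 = 17,179,869,184 bytes.
17,179,869,184 / 113,400 ≈ 151497.96 s → 2,524 minutes.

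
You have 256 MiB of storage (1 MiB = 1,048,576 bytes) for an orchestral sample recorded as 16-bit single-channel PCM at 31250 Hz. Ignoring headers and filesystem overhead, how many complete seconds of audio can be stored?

4,294 seconds

Uncompressed byte rate = 31,250 × 2 × 1 = 62,500 bytes/s.
Capacity = 256 × 1,048,576 = 268,435,456 bytes.
268,435,456 / 62,500 ≈ 4294.97 s → 4,294 seconds.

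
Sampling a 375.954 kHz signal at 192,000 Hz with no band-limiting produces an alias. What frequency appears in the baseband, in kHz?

Nyquist = 192,000/2 = 96,000 Hz; 375,954 Hz exceeds it.
Alias = |375,954 − 2×192,000| = |375,954 − 384,000| = 8,046 Hz = 8.046 kHz.

8.046 kHz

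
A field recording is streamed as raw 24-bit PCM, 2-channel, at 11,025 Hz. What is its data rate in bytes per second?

66,150 bytes/s

Bit rate = 11,025 × 24 × 2 = 529,200 bits/s.
529,200 / 8 = 66,150 bytes/s.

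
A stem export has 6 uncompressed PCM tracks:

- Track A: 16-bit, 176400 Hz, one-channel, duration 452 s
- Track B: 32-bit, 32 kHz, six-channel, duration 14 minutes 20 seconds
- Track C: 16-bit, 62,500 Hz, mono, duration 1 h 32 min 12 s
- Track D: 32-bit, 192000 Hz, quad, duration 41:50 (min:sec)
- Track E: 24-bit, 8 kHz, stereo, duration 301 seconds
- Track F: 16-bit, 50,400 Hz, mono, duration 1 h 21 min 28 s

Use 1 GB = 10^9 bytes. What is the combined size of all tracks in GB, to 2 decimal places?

Track A: 176,400 × 452 × 2 × 1 = 159,465,600 bytes.
Track B: 14 minutes 20 seconds = 860 s; 32,000 × 860 × 4 × 6 = 660,480,000 bytes.
Track C: 1 h 32 min 12 s = 5,532 s; 62,500 × 5,532 × 2 × 1 = 691,500,000 bytes.
Track D: 41:50 (min:sec) = 2,510 s; 192,000 × 2,510 × 4 × 4 = 7,710,720,000 bytes.
Track E: 8,000 × 301 × 3 × 2 = 14,448,000 bytes.
Track F: 1 h 21 min 28 s = 4,888 s; 50,400 × 4,888 × 2 × 1 = 492,710,400 bytes.
Total = 9,729,324,000 bytes = 9.73 GB.

9.73 GB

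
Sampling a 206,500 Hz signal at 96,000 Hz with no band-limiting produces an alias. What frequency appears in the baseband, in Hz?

14,500 Hz

Nyquist = 96,000/2 = 48,000 Hz; 206,500 Hz exceeds it.
Alias = |206,500 − 2×96,000| = |206,500 − 192,000| = 14,500 Hz.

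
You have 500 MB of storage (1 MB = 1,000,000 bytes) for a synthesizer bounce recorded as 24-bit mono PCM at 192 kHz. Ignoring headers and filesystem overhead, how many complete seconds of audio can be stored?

868 seconds

Uncompressed byte rate = 192,000 × 3 × 1 = 576,000 bytes/s.
Capacity = 500 × 1,000,000 = 500,000,000 bytes.
500,000,000 / 576,000 ≈ 868.06 s → 868 seconds.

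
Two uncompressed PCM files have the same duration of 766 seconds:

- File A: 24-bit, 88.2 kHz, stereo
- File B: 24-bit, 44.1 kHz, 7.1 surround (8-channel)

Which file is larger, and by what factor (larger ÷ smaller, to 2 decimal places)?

File B, by a factor of 2.00

File A: 88,200 × 3 × 2 = 529,200 bytes/s.
File B: 44,100 × 3 × 8 = 1,058,400 bytes/s.
File B is larger; ratio = 810,734,400 / 405,367,200 = 2.00.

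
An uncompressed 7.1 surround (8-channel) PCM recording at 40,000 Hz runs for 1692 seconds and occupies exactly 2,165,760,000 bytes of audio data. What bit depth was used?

32 bits

Bytes per sample = 2,165,760,000 / (40,000 × 1,692 × 8) = 2,165,760,000 / 541,440,000 = 4.
Bit depth = 4 × 8 = 32 bits.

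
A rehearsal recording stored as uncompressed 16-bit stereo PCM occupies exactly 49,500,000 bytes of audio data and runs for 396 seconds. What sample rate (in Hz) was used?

Bytes = sample_rate × seconds × bytes_per_sample × channels.
sample_rate = 49,500,000 / (396 × 2 × 2) = 49,500,000 / 1,584 = 31,250 Hz.

31,250 Hz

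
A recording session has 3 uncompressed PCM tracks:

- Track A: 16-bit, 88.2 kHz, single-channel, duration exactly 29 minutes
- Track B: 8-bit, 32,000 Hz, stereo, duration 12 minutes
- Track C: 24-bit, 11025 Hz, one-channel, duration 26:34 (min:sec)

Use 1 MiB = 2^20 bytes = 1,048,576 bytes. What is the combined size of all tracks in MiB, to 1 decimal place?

386.9 MiB

Track A: exactly 29 minutes = 1,740 s; 88,200 × 1,740 × 2 × 1 = 306,936,000 bytes.
Track B: 12 minutes = 720 s; 32,000 × 720 × 1 × 2 = 46,080,000 bytes.
Track C: 26:34 (min:sec) = 1,594 s; 11,025 × 1,594 × 3 × 1 = 52,721,550 bytes.
Total = 405,737,550 bytes = 386.9 MiB.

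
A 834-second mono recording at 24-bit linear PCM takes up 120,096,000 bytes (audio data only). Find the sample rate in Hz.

Bytes = sample_rate × seconds × bytes_per_sample × channels.
sample_rate = 120,096,000 / (834 × 3 × 1) = 120,096,000 / 2,502 = 48,000 Hz.

48,000 Hz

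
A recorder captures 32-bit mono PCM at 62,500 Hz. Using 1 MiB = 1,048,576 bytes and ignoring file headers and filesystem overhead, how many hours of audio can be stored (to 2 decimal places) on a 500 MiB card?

Uncompressed byte rate = 62,500 × 4 × 1 = 250,000 bytes/s.
Capacity = 500 × 1,048,576 = 524,288,000 bytes.
524,288,000 / 250,000 ≈ 2097.15 s → 0.58 hours.

0.58 hours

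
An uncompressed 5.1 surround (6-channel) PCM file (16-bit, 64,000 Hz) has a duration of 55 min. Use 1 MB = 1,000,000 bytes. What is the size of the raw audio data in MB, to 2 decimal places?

Duration = 55 min = 3,300 s.
Bytes = 64,000 samples/s × 3,300 s × 2 bytes/sample × 6 ch = 2,534,400,000 bytes.
2,534,400,000 / 1,000,000 = 2534.40 MB.

2534.40 MB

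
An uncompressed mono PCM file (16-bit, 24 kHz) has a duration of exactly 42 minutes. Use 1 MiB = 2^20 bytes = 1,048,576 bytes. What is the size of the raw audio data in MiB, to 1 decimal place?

Duration = exactly 42 minutes = 2,520 s.
Bytes = 24,000 samples/s × 2,520 s × 2 bytes/sample × 1 ch = 120,960,000 bytes.
120,960,000 / 1,048,576 = 115.4 MiB.

115.4 MiB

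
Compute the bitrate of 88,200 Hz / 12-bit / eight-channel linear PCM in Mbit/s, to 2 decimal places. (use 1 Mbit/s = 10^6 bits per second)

8.47 Mbit/s

Bit rate = 88,200 × 12 × 8 = 8,467,200 bits/s.
= 8.47 Mbit/s.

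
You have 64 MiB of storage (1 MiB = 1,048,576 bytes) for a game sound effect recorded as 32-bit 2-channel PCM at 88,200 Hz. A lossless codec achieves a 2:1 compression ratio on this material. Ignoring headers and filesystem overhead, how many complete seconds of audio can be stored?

Uncompressed byte rate = 88,200 × 4 × 2 = 705,600 bytes/s.
After 2:1 compression, effective rate ≈ 352800 bytes/s.
Capacity = 64 × 1,048,576 = 67,108,864 bytes.
67,108,864 / effective rate ≈ 190.22 s → 190 seconds.

190 seconds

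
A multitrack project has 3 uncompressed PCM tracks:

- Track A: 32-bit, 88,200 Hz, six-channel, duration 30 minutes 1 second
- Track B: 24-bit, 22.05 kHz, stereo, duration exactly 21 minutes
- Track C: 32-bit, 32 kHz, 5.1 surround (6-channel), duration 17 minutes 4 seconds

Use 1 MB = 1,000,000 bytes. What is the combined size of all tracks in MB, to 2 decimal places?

Track A: 30 minutes 1 second = 1,801 s; 88,200 × 1,801 × 4 × 6 = 3,812,356,800 bytes.
Track B: exactly 21 minutes = 1,260 s; 22,050 × 1,260 × 3 × 2 = 166,698,000 bytes.
Track C: 17 minutes 4 seconds = 1,024 s; 32,000 × 1,024 × 4 × 6 = 786,432,000 bytes.
Total = 4,765,486,800 bytes = 4765.49 MB.

4765.49 MB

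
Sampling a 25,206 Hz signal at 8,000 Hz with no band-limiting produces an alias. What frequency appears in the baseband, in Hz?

1,206 Hz

Nyquist = 8,000/2 = 4,000 Hz; 25,206 Hz exceeds it.
Alias = |25,206 − 3×8,000| = |25,206 − 24,000| = 1,206 Hz.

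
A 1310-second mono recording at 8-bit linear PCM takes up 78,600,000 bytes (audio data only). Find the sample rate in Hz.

60,000 Hz

Bytes = sample_rate × seconds × bytes_per_sample × channels.
sample_rate = 78,600,000 / (1,310 × 1 × 1) = 78,600,000 / 1,310 = 60,000 Hz.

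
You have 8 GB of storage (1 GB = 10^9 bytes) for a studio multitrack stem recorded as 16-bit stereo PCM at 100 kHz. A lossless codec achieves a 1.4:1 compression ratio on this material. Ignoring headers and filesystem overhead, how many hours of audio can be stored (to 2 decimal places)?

7.78 hours

Uncompressed byte rate = 100,000 × 2 × 2 = 400,000 bytes/s.
After 1.4:1 compression, effective rate ≈ 285714.29 bytes/s.
Capacity = 8 × 1,000,000,000 = 8,000,000,000 bytes.
8,000,000,000 / effective rate ≈ 28000 s → 7.78 hours.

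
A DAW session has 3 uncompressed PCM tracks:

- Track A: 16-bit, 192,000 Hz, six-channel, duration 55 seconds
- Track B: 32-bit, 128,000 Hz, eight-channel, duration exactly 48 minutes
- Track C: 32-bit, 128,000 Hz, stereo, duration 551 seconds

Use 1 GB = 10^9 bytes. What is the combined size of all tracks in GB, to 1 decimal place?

Track A: 192,000 × 55 × 2 × 6 = 126,720,000 bytes.
Track B: exactly 48 minutes = 2,880 s; 128,000 × 2,880 × 4 × 8 = 11,796,480,000 bytes.
Track C: 128,000 × 551 × 4 × 2 = 564,224,000 bytes.
Total = 12,487,424,000 bytes = 12.5 GB.

12.5 GB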